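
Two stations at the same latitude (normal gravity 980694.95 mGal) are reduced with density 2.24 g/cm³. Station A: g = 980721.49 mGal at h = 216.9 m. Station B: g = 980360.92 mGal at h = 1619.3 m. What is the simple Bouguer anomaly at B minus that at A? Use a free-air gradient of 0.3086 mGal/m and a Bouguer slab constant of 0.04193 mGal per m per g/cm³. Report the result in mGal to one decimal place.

Δg_SB(A) = 980721.49 − 980694.95 + 0.3086×216.9 − 0.04193×2.24×216.9 = 73.10 mGal
Δg_SB(B) = 980360.92 − 980694.95 + 0.3086×1619.3 − 0.04193×2.24×1619.3 = 13.60 mGal
Difference = 13.60 − (73.10) = -59.50 mGal

-59.5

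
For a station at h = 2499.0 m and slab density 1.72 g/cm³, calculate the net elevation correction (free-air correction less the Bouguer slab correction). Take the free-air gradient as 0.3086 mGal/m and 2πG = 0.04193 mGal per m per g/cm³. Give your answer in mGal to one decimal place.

Combined gradient = 0.3086 − 0.04193 × 1.72 = 0.2364804 mGal/m
Combined elevation correction = 0.2364804 × 2499.0 = 591.0 mGal

591.0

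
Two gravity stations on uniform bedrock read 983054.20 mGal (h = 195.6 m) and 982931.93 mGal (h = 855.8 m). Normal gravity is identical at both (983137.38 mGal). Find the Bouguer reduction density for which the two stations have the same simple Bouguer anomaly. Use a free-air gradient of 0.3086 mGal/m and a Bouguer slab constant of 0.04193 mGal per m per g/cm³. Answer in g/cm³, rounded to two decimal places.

2.94

Δg_obs = 982931.93 − 983054.20 = -122.27 mGal over Δh = 855.8 − 195.6 = 660.2 m
Equal Bouguer anomalies ⇒ Δg_obs + (0.3086 − 0.04193ρ)·Δh = 0
0.3086 − 0.04193ρ = −Δg_obs/Δh = 0.18520
ρ = (0.3086 − 0.18520) / 0.04193 = 2.94 g/cm³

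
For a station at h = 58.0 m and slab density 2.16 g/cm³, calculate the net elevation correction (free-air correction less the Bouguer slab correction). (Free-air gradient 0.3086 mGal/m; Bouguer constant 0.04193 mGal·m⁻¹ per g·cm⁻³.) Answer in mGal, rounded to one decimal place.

Combined gradient = 0.3086 − 0.04193 × 2.16 = 0.2180312 mGal/m
Combined elevation correction = 0.2180312 × 58.0 = 12.6 mGal

12.6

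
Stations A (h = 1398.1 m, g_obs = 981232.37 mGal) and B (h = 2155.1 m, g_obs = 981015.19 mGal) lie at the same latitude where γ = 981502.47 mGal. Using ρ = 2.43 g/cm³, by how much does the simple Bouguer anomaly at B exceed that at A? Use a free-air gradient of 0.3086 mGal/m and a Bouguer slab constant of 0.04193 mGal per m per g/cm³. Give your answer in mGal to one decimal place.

Δg_SB(A) = 981232.37 − 981502.47 + 0.3086×1398.1 − 0.04193×2.43×1398.1 = 18.90 mGal
Δg_SB(B) = 981015.19 − 981502.47 + 0.3086×2155.1 − 0.04193×2.43×2155.1 = -41.80 mGal
Difference = -41.80 − (18.90) = -60.70 mGal

-60.7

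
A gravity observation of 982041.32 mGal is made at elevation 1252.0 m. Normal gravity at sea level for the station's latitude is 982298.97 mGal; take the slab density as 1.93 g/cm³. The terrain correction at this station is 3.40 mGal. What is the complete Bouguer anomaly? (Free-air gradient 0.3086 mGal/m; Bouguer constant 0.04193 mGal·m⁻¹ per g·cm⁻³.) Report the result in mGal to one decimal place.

30.8

Free-air correction = 0.3086 × 1252.0 = 386.37 mGal
Free-air anomaly = 982041.32 − 982298.97 + (386.37) = 128.72 mGal
Bouguer slab correction = 0.04193 × 1.93 × 1252.0 = 101.32 mGal
Simple Bouguer anomaly = 128.72 − (101.32) = 27.40 mGal
Complete Bouguer anomaly = 27.40 + 3.40 = 30.80 mGal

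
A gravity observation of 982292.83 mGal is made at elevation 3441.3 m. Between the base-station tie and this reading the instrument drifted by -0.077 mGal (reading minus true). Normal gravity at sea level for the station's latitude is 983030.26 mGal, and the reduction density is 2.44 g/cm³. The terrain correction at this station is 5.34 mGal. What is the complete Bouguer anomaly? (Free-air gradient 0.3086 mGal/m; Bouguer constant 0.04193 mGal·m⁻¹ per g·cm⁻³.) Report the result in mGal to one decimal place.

Drift-corrected reading = 982292.83 − (-0.077) = 982292.907 mGal
Free-air correction = 0.3086 × 3441.3 = 1061.99 mGal
Free-air anomaly = 982292.907 − 983030.26 + (1061.99) = 324.637 mGal
Bouguer slab correction = 0.04193 × 2.44 × 3441.3 = 352.08 mGal
Simple Bouguer anomaly = 324.637 − (352.08) = -27.443 mGal
Complete Bouguer anomaly = -27.443 + 5.34 = -22.103 mGal

-22.1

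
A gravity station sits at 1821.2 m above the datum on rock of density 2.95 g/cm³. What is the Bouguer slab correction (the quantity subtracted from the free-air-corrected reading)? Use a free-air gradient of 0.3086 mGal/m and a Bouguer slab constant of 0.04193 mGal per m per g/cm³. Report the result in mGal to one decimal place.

225.3

Bouguer slab correction = 0.04193 × 2.95 × 1821.2 = 225.3 mGal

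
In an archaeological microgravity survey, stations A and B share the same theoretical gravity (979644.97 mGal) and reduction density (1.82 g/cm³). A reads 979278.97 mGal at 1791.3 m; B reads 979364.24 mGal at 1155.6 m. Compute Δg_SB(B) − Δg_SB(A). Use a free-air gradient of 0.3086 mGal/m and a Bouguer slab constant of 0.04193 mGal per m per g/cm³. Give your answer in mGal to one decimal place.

Δg_SB(A) = 979278.97 − 979644.97 + 0.3086×1791.3 − 0.04193×1.82×1791.3 = 50.10 mGal
Δg_SB(B) = 979364.24 − 979644.97 + 0.3086×1155.6 − 0.04193×1.82×1155.6 = -12.30 mGal
Difference = -12.30 − (50.10) = -62.40 mGal

-62.4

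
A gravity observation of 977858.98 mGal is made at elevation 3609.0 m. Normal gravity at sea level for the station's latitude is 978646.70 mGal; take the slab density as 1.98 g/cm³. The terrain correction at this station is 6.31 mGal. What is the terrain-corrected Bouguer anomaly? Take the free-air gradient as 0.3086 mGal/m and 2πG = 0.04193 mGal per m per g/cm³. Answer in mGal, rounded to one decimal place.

Free-air correction = 0.3086 × 3609.0 = 1113.74 mGal
Free-air anomaly = 977858.98 − 978646.70 + (1113.74) = 326.02 mGal
Bouguer slab correction = 0.04193 × 1.98 × 3609.0 = 299.62 mGal
Simple Bouguer anomaly = 326.02 − (299.62) = 26.40 mGal
Complete Bouguer anomaly = 26.40 + 6.31 = 32.71 mGal

32.7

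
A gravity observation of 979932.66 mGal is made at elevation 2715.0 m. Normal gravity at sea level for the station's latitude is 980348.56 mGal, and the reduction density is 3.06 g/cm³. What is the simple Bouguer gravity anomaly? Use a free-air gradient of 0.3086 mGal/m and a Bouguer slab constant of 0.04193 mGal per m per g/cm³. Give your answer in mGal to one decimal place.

Free-air correction = 0.3086 × 2715.0 = 837.85 mGal
Free-air anomaly = 979932.66 − 980348.56 + (837.85) = 421.95 mGal
Bouguer slab correction = 0.04193 × 3.06 × 2715.0 = 348.35 mGal
Simple Bouguer anomaly = 421.95 − (348.35) = 73.60 mGal

73.6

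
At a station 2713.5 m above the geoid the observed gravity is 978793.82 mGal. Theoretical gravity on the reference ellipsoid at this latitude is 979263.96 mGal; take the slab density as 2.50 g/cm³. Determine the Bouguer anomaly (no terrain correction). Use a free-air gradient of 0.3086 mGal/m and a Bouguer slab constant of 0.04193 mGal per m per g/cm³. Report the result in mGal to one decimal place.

Free-air correction = 0.3086 × 2713.5 = 837.39 mGal
Free-air anomaly = 978793.82 − 979263.96 + (837.39) = 367.25 mGal
Bouguer slab correction = 0.04193 × 2.50 × 2713.5 = 284.44 mGal
Simple Bouguer anomaly = 367.25 − (284.44) = 82.81 mGal

82.8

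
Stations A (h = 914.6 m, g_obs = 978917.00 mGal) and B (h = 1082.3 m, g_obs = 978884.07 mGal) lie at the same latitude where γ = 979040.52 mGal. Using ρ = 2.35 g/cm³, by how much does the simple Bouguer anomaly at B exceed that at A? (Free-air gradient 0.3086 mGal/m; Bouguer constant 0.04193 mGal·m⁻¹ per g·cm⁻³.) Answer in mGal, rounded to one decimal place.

Δg_SB(A) = 978917.00 − 979040.52 + 0.3086×914.6 − 0.04193×2.35×914.6 = 68.60 mGal
Δg_SB(B) = 978884.07 − 979040.52 + 0.3086×1082.3 − 0.04193×2.35×1082.3 = 70.90 mGal
Difference = 70.90 − (68.60) = 2.30 mGal

2.3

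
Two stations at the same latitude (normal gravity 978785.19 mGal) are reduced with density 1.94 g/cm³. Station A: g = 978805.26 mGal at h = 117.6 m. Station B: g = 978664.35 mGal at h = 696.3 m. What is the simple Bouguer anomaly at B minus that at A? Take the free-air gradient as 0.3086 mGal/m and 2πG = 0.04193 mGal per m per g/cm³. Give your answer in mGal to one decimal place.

-9.4

Δg_SB(A) = 978805.26 − 978785.19 + 0.3086×117.6 − 0.04193×1.94×117.6 = 46.80 mGal
Δg_SB(B) = 978664.35 − 978785.19 + 0.3086×696.3 − 0.04193×1.94×696.3 = 37.40 mGal
Difference = 37.40 − (46.80) = -9.40 mGal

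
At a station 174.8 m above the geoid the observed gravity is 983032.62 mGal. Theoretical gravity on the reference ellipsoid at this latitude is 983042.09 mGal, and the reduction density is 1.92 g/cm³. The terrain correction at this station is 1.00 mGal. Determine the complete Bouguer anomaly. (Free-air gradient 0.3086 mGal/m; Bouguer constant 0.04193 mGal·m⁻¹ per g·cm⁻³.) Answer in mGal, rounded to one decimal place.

Free-air correction = 0.3086 × 174.8 = 53.94 mGal
Free-air anomaly = 983032.62 − 983042.09 + (53.94) = 44.47 mGal
Bouguer slab correction = 0.04193 × 1.92 × 174.8 = 14.07 mGal
Simple Bouguer anomaly = 44.47 − (14.07) = 30.40 mGal
Complete Bouguer anomaly = 30.40 + 1.00 = 31.40 mGal

31.4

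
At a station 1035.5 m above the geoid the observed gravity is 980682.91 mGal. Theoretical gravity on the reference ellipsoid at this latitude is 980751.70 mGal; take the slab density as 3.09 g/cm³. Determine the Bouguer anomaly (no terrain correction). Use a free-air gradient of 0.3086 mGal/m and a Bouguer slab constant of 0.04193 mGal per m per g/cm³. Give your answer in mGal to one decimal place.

Free-air correction = 0.3086 × 1035.5 = 319.56 mGal
Free-air anomaly = 980682.91 − 980751.70 + (319.56) = 250.77 mGal
Bouguer slab correction = 0.04193 × 3.09 × 1035.5 = 134.16 mGal
Simple Bouguer anomaly = 250.77 − (134.16) = 116.61 mGal

116.6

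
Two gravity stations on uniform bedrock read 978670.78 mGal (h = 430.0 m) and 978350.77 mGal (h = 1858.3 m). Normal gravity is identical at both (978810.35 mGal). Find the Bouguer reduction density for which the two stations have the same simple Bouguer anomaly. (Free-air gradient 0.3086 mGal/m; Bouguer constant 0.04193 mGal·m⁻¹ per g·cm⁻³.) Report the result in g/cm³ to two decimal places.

Δg_obs = 978350.77 − 978670.78 = -320.01 mGal over Δh = 1858.3 − 430.0 = 1428.3 m
Equal Bouguer anomalies ⇒ Δg_obs + (0.3086 − 0.04193ρ)·Δh = 0
0.3086 − 0.04193ρ = −Δg_obs/Δh = 0.22405
ρ = (0.3086 − 0.22405) / 0.04193 = 2.02 g/cm³

2.02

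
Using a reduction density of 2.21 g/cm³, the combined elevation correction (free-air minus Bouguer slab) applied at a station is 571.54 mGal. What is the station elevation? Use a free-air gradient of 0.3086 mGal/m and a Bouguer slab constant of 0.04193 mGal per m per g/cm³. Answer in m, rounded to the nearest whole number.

Combined gradient = 0.3086 − 0.04193 × 2.21 = 0.2159347 mGal/m
h = 571.54 / 0.2159347 = 2646.82 m

2647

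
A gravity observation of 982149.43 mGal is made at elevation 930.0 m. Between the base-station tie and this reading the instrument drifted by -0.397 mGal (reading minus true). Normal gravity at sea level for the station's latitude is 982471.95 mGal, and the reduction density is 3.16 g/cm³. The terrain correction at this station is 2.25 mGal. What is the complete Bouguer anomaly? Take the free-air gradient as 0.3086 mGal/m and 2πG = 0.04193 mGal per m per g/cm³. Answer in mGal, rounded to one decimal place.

-156.1

Drift-corrected reading = 982149.43 − (-0.397) = 982149.827 mGal
Free-air correction = 0.3086 × 930.0 = 287.00 mGal
Free-air anomaly = 982149.827 − 982471.95 + (287.00) = -35.123 mGal
Bouguer slab correction = 0.04193 × 3.16 × 930.0 = 123.22 mGal
Simple Bouguer anomaly = -35.123 − (123.22) = -158.343 mGal
Complete Bouguer anomaly = -158.343 + 2.25 = -156.093 mGal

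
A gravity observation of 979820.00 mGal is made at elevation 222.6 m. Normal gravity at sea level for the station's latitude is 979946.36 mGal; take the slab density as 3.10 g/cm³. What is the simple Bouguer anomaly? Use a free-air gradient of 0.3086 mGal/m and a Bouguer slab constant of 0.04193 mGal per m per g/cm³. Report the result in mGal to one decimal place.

-86.6

Free-air correction = 0.3086 × 222.6 = 68.69 mGal
Free-air anomaly = 979820.00 − 979946.36 + (68.69) = -57.67 mGal
Bouguer slab correction = 0.04193 × 3.10 × 222.6 = 28.93 mGal
Simple Bouguer anomaly = -57.67 − (28.93) = -86.60 mGal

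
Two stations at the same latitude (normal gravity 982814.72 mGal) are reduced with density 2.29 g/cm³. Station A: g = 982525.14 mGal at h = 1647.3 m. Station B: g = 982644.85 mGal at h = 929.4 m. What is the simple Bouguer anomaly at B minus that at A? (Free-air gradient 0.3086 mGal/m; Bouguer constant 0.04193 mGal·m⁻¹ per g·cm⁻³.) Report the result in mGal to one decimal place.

-32.9

Δg_SB(A) = 982525.14 − 982814.72 + 0.3086×1647.3 − 0.04193×2.29×1647.3 = 60.60 mGal
Δg_SB(B) = 982644.85 − 982814.72 + 0.3086×929.4 − 0.04193×2.29×929.4 = 27.70 mGal
Difference = 27.70 − (60.60) = -32.90 mGal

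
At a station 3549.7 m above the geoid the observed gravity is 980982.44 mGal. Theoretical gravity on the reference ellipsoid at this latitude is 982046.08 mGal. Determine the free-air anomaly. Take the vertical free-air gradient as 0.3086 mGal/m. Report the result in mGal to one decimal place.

31.8

Free-air correction = 0.3086 × 3549.7 = 1095.44 mGal
Free-air anomaly = 980982.44 − 982046.08 + (1095.44) = 31.80 mGal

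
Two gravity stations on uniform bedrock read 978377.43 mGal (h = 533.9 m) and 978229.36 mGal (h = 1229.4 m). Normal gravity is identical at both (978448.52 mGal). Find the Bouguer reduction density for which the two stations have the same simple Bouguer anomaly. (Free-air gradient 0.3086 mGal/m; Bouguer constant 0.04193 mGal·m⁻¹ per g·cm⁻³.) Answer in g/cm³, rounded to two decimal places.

2.28

Δg_obs = 978229.36 − 978377.43 = -148.07 mGal over Δh = 1229.4 − 533.9 = 695.5 m
Equal Bouguer anomalies ⇒ Δg_obs + (0.3086 − 0.04193ρ)·Δh = 0
0.3086 − 0.04193ρ = −Δg_obs/Δh = 0.21290
ρ = (0.3086 − 0.21290) / 0.04193 = 2.28 g/cm³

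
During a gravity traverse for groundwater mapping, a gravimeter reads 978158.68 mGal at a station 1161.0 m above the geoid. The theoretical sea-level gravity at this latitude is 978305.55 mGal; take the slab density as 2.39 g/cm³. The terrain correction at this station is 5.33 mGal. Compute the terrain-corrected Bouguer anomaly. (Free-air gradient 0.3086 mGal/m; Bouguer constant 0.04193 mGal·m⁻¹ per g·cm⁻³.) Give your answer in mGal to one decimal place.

Free-air correction = 0.3086 × 1161.0 = 358.28 mGal
Free-air anomaly = 978158.68 − 978305.55 + (358.28) = 211.41 mGal
Bouguer slab correction = 0.04193 × 2.39 × 1161.0 = 116.35 mGal
Simple Bouguer anomaly = 211.41 − (116.35) = 95.06 mGal
Complete Bouguer anomaly = 95.06 + 5.33 = 100.39 mGal

100.4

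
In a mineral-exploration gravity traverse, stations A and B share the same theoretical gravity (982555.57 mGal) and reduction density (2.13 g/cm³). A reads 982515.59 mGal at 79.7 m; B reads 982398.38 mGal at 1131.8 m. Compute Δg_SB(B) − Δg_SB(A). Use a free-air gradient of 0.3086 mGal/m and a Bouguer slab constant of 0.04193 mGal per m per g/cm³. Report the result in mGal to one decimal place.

Δg_SB(A) = 982515.59 − 982555.57 + 0.3086×79.7 − 0.04193×2.13×79.7 = -22.50 mGal
Δg_SB(B) = 982398.38 − 982555.57 + 0.3086×1131.8 − 0.04193×2.13×1131.8 = 91.00 mGal
Difference = 91.00 − (-22.50) = 113.50 mGal

113.5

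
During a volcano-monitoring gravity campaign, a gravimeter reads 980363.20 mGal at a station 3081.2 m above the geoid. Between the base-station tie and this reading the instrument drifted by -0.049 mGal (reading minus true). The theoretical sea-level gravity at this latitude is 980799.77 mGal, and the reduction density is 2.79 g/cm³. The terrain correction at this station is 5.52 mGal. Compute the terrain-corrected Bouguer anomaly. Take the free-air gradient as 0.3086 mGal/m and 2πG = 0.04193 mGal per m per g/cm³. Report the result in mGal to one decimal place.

159.4

Drift-corrected reading = 980363.20 − (-0.049) = 980363.249 mGal
Free-air correction = 0.3086 × 3081.2 = 950.86 mGal
Free-air anomaly = 980363.249 − 980799.77 + (950.86) = 514.339 mGal
Bouguer slab correction = 0.04193 × 2.79 × 3081.2 = 360.45 mGal
Simple Bouguer anomaly = 514.339 − (360.45) = 153.889 mGal
Complete Bouguer anomaly = 153.889 + 5.52 = 159.409 mGal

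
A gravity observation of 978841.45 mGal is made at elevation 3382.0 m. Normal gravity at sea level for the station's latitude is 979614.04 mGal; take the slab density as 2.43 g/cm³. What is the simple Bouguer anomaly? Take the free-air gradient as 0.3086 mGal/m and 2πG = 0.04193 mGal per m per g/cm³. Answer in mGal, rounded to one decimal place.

Free-air correction = 0.3086 × 3382.0 = 1043.69 mGal
Free-air anomaly = 978841.45 − 979614.04 + (1043.69) = 271.10 mGal
Bouguer slab correction = 0.04193 × 2.43 × 3382.0 = 344.59 mGal
Simple Bouguer anomaly = 271.10 − (344.59) = -73.49 mGal

-73.5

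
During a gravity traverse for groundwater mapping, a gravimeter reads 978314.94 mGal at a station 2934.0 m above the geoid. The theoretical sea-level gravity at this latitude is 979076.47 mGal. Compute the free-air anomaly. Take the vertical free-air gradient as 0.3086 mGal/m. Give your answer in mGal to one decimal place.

Free-air correction = 0.3086 × 2934.0 = 905.43 mGal
Free-air anomaly = 978314.94 − 979076.47 + (905.43) = 143.90 mGal

143.9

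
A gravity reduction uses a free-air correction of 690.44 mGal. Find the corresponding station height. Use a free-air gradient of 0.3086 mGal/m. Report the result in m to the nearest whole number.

2237

h = 690.44 / 0.3086 = 2237.33 m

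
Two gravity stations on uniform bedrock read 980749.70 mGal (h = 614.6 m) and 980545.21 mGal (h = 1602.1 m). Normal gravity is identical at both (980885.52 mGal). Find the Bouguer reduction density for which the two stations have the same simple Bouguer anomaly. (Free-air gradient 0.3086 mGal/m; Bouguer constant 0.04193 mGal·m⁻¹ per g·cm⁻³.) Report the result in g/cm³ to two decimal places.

2.42

Δg_obs = 980545.21 − 980749.70 = -204.49 mGal over Δh = 1602.1 − 614.6 = 987.5 m
Equal Bouguer anomalies ⇒ Δg_obs + (0.3086 − 0.04193ρ)·Δh = 0
0.3086 − 0.04193ρ = −Δg_obs/Δh = 0.20708
ρ = (0.3086 − 0.20708) / 0.04193 = 2.42 g/cm³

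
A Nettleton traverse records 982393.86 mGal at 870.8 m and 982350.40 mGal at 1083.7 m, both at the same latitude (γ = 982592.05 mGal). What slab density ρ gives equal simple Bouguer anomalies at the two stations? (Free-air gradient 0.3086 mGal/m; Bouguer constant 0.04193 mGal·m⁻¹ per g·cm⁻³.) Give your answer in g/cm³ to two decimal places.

2.49

Δg_obs = 982350.40 − 982393.86 = -43.46 mGal over Δh = 1083.7 − 870.8 = 212.9 m
Equal Bouguer anomalies ⇒ Δg_obs + (0.3086 − 0.04193ρ)·Δh = 0
0.3086 − 0.04193ρ = −Δg_obs/Δh = 0.20413
ρ = (0.3086 − 0.20413) / 0.04193 = 2.49 g/cm³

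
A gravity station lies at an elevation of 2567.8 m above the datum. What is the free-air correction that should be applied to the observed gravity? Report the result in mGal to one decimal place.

Free-air correction = 0.3086 × 2567.8 = 792.4 mGal

792.4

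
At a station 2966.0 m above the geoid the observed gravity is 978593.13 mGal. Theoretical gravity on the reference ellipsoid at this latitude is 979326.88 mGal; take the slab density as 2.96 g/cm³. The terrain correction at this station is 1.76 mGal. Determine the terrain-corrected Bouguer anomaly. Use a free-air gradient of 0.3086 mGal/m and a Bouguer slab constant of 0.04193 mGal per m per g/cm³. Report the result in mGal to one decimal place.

-184.8

Free-air correction = 0.3086 × 2966.0 = 915.31 mGal
Free-air anomaly = 978593.13 − 979326.88 + (915.31) = 181.56 mGal
Bouguer slab correction = 0.04193 × 2.96 × 2966.0 = 368.12 mGal
Simple Bouguer anomaly = 181.56 − (368.12) = -186.56 mGal
Complete Bouguer anomaly = -186.56 + 1.76 = -184.80 mGal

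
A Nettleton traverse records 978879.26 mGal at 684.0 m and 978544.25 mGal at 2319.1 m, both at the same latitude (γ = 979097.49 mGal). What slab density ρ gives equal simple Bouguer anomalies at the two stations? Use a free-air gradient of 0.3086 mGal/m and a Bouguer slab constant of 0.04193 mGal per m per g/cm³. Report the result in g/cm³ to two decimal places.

Δg_obs = 978544.25 − 978879.26 = -335.01 mGal over Δh = 2319.1 − 684.0 = 1635.1 m
Equal Bouguer anomalies ⇒ Δg_obs + (0.3086 − 0.04193ρ)·Δh = 0
0.3086 − 0.04193ρ = −Δg_obs/Δh = 0.20489
ρ = (0.3086 − 0.20489) / 0.04193 = 2.47 g/cm³

2.47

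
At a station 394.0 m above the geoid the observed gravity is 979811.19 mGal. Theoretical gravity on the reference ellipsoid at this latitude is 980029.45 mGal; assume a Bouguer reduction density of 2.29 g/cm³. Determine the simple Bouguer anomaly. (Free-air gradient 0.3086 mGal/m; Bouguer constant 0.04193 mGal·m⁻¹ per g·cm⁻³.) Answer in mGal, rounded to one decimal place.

Free-air correction = 0.3086 × 394.0 = 121.59 mGal
Free-air anomaly = 979811.19 − 980029.45 + (121.59) = -96.67 mGal
Bouguer slab correction = 0.04193 × 2.29 × 394.0 = 37.83 mGal
Simple Bouguer anomaly = -96.67 − (37.83) = -134.50 mGal

-134.5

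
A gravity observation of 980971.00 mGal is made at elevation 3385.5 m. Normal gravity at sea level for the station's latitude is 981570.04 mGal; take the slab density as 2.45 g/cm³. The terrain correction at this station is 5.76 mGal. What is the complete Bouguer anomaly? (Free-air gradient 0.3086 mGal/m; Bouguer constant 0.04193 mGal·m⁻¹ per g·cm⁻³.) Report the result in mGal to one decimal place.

103.7

Free-air correction = 0.3086 × 3385.5 = 1044.77 mGal
Free-air anomaly = 980971.00 − 981570.04 + (1044.77) = 445.73 mGal
Bouguer slab correction = 0.04193 × 2.45 × 3385.5 = 347.79 mGal
Simple Bouguer anomaly = 445.73 − (347.79) = 97.94 mGal
Complete Bouguer anomaly = 97.94 + 5.76 = 103.70 mGal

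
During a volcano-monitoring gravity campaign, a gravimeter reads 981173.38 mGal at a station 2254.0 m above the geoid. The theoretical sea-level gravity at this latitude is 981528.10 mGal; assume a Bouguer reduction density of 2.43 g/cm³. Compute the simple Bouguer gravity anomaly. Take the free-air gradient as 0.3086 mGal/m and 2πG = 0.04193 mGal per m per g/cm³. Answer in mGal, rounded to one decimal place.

111.2

Free-air correction = 0.3086 × 2254.0 = 695.58 mGal
Free-air anomaly = 981173.38 − 981528.10 + (695.58) = 340.86 mGal
Bouguer slab correction = 0.04193 × 2.43 × 2254.0 = 229.66 mGal
Simple Bouguer anomaly = 340.86 − (229.66) = 111.20 mGal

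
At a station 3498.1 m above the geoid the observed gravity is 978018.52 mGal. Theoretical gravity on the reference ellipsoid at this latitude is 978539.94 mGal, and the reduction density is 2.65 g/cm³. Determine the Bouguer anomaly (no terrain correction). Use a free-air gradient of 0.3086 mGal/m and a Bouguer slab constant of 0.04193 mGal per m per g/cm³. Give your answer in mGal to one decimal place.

169.4

Free-air correction = 0.3086 × 3498.1 = 1079.51 mGal
Free-air anomaly = 978018.52 − 978539.94 + (1079.51) = 558.09 mGal
Bouguer slab correction = 0.04193 × 2.65 × 3498.1 = 388.69 mGal
Simple Bouguer anomaly = 558.09 − (388.69) = 169.40 mGal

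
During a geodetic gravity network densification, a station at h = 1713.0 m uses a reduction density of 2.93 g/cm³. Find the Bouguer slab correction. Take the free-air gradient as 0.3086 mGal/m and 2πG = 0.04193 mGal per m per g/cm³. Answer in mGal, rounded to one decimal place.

Bouguer slab correction = 0.04193 × 2.93 × 1713.0 = 210.5 mGal

210.5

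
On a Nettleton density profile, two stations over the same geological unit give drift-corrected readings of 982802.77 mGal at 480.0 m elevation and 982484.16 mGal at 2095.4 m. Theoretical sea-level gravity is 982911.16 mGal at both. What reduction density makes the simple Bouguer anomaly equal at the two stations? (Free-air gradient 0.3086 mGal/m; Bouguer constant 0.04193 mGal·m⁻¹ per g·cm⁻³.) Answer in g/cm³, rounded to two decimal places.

Δg_obs = 982484.16 − 982802.77 = -318.61 mGal over Δh = 2095.4 − 480.0 = 1615.4 m
Equal Bouguer anomalies ⇒ Δg_obs + (0.3086 − 0.04193ρ)·Δh = 0
0.3086 − 0.04193ρ = −Δg_obs/Δh = 0.19723
ρ = (0.3086 − 0.19723) / 0.04193 = 2.66 g/cm³

2.66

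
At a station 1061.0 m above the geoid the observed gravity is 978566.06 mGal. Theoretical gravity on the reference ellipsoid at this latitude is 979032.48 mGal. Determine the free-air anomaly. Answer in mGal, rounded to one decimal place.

-139.0

Free-air correction = 0.3086 × 1061.0 = 327.42 mGal
Free-air anomaly = 978566.06 − 979032.48 + (327.42) = -139.00 mGal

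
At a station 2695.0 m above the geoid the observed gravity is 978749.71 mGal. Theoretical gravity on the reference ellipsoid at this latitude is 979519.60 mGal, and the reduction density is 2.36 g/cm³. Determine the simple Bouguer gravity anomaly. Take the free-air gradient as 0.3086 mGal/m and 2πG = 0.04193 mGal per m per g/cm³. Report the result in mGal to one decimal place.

-204.9

Free-air correction = 0.3086 × 2695.0 = 831.68 mGal
Free-air anomaly = 978749.71 − 979519.60 + (831.68) = 61.79 mGal
Bouguer slab correction = 0.04193 × 2.36 × 2695.0 = 266.68 mGal
Simple Bouguer anomaly = 61.79 − (266.68) = -204.89 mGal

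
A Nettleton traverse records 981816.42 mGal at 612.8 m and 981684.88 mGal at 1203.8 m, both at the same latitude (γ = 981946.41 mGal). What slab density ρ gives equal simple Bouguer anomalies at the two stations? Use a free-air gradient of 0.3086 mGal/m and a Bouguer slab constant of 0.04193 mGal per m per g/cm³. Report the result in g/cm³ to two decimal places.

2.05

Δg_obs = 981684.88 − 981816.42 = -131.54 mGal over Δh = 1203.8 − 612.8 = 591.0 m
Equal Bouguer anomalies ⇒ Δg_obs + (0.3086 − 0.04193ρ)·Δh = 0
0.3086 − 0.04193ρ = −Δg_obs/Δh = 0.22257
ρ = (0.3086 − 0.22257) / 0.04193 = 2.05 g/cm³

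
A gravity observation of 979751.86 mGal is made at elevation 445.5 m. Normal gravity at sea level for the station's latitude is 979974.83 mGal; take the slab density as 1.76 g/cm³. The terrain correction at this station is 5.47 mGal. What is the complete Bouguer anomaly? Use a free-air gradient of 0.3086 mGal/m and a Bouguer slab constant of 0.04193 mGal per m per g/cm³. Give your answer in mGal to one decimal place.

Free-air correction = 0.3086 × 445.5 = 137.48 mGal
Free-air anomaly = 979751.86 − 979974.83 + (137.48) = -85.49 mGal
Bouguer slab correction = 0.04193 × 1.76 × 445.5 = 32.88 mGal
Simple Bouguer anomaly = -85.49 − (32.88) = -118.37 mGal
Complete Bouguer anomaly = -118.37 + 5.47 = -112.90 mGal

-112.9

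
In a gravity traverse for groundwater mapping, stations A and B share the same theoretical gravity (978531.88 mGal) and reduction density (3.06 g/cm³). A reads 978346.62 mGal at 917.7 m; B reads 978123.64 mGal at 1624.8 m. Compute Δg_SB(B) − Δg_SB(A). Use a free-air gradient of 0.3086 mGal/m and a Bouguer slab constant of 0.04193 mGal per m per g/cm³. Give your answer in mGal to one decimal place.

-95.5

Δg_SB(A) = 978346.62 − 978531.88 + 0.3086×917.7 − 0.04193×3.06×917.7 = -19.80 mGal
Δg_SB(B) = 978123.64 − 978531.88 + 0.3086×1624.8 − 0.04193×3.06×1624.8 = -115.30 mGal
Difference = -115.30 − (-19.80) = -95.50 mGal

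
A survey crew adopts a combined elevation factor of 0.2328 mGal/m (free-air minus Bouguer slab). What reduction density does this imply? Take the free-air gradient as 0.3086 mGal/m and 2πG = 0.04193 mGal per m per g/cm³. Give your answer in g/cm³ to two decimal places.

1.81

0.2328 = 0.3086 − 0.04193 × ρ
ρ = (0.3086 − 0.2328) / 0.04193 = 1.81 g/cm³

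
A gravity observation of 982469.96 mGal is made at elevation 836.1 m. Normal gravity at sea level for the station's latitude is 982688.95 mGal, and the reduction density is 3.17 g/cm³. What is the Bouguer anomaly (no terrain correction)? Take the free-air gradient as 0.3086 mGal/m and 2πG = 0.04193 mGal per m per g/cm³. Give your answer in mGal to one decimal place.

-72.1

Free-air correction = 0.3086 × 836.1 = 258.02 mGal
Free-air anomaly = 982469.96 − 982688.95 + (258.02) = 39.03 mGal
Bouguer slab correction = 0.04193 × 3.17 × 836.1 = 111.13 mGal
Simple Bouguer anomaly = 39.03 − (111.13) = -72.10 mGal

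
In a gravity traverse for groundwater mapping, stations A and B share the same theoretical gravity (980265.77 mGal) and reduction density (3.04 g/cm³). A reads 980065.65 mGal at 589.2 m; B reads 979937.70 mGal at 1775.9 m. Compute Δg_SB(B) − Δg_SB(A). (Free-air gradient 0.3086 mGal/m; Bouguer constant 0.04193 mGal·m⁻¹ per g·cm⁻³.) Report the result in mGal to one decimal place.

Δg_SB(A) = 980065.65 − 980265.77 + 0.3086×589.2 − 0.04193×3.04×589.2 = -93.40 mGal
Δg_SB(B) = 979937.70 − 980265.77 + 0.3086×1775.9 − 0.04193×3.04×1775.9 = -6.40 mGal
Difference = -6.40 − (-93.40) = 87.00 mGal

87.0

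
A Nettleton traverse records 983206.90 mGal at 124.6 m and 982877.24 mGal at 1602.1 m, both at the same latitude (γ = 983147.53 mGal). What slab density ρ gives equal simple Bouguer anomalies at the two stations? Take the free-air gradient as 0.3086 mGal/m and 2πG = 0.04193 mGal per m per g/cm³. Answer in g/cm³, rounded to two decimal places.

2.04

Δg_obs = 982877.24 − 983206.90 = -329.66 mGal over Δh = 1602.1 − 124.6 = 1477.5 m
Equal Bouguer anomalies ⇒ Δg_obs + (0.3086 − 0.04193ρ)·Δh = 0
0.3086 − 0.04193ρ = −Δg_obs/Δh = 0.22312
ρ = (0.3086 − 0.22312) / 0.04193 = 2.04 g/cm³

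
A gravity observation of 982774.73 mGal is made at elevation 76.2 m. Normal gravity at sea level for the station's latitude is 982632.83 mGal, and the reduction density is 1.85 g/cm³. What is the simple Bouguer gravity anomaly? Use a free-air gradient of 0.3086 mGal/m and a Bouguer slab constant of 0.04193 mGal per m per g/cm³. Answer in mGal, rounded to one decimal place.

Free-air correction = 0.3086 × 76.2 = 23.52 mGal
Free-air anomaly = 982774.73 − 982632.83 + (23.52) = 165.42 mGal
Bouguer slab correction = 0.04193 × 1.85 × 76.2 = 5.91 mGal
Simple Bouguer anomaly = 165.42 − (5.91) = 159.51 mGal

159.5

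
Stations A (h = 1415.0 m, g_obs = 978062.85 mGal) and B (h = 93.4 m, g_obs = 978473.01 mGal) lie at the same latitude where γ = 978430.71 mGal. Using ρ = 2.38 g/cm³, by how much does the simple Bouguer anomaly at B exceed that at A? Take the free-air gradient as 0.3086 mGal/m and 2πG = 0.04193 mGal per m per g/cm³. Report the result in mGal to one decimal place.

Δg_SB(A) = 978062.85 − 978430.71 + 0.3086×1415.0 − 0.04193×2.38×1415.0 = -72.40 mGal
Δg_SB(B) = 978473.01 − 978430.71 + 0.3086×93.4 − 0.04193×2.38×93.4 = 61.80 mGal
Difference = 61.80 − (-72.40) = 134.20 mGal

134.2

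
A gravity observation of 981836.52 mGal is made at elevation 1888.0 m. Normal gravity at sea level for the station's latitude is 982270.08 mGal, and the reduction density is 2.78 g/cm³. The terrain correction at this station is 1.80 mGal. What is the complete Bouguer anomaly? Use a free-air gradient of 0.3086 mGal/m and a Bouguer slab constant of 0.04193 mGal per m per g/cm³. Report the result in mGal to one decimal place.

-69.2

Free-air correction = 0.3086 × 1888.0 = 582.64 mGal
Free-air anomaly = 981836.52 − 982270.08 + (582.64) = 149.08 mGal
Bouguer slab correction = 0.04193 × 2.78 × 1888.0 = 220.08 mGal
Simple Bouguer anomaly = 149.08 − (220.08) = -71.00 mGal
Complete Bouguer anomaly = -71.00 + 1.80 = -69.20 mGal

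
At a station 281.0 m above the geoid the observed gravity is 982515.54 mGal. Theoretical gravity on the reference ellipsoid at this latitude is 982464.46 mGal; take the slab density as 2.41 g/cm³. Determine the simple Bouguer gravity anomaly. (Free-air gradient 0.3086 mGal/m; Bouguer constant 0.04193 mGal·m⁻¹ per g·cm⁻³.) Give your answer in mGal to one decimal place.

Free-air correction = 0.3086 × 281.0 = 86.72 mGal
Free-air anomaly = 982515.54 − 982464.46 + (86.72) = 137.80 mGal
Bouguer slab correction = 0.04193 × 2.41 × 281.0 = 28.40 mGal
Simple Bouguer anomaly = 137.80 − (28.40) = 109.40 mGal

109.4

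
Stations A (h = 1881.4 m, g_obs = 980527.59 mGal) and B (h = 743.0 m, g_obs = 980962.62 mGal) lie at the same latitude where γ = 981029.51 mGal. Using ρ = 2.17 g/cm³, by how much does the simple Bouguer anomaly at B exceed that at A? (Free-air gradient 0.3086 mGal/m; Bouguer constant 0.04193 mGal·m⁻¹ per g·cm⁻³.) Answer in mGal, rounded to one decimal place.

187.3

Δg_SB(A) = 980527.59 − 981029.51 + 0.3086×1881.4 − 0.04193×2.17×1881.4 = -92.50 mGal
Δg_SB(B) = 980962.62 − 981029.51 + 0.3086×743.0 − 0.04193×2.17×743.0 = 94.80 mGal
Difference = 94.80 − (-92.50) = 187.30 mGal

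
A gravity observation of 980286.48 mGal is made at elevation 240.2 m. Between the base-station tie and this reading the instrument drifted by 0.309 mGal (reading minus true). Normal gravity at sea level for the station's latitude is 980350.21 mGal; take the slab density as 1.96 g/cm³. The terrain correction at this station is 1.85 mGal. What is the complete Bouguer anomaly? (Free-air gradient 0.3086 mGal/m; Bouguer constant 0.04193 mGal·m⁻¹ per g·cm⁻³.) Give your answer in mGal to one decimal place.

-7.8

Drift-corrected reading = 980286.48 − (0.309) = 980286.171 mGal
Free-air correction = 0.3086 × 240.2 = 74.13 mGal
Free-air anomaly = 980286.171 − 980350.21 + (74.13) = 10.091 mGal
Bouguer slab correction = 0.04193 × 1.96 × 240.2 = 19.74 mGal
Simple Bouguer anomaly = 10.091 − (19.74) = -9.649 mGal
Complete Bouguer anomaly = -9.649 + 1.85 = -7.799 mGal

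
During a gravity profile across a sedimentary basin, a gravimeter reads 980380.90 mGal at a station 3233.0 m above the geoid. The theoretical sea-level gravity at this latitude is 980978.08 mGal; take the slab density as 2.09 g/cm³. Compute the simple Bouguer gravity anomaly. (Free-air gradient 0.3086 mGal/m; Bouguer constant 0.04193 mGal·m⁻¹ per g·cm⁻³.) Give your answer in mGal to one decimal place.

117.2

Free-air correction = 0.3086 × 3233.0 = 997.70 mGal
Free-air anomaly = 980380.90 − 980978.08 + (997.70) = 400.52 mGal
Bouguer slab correction = 0.04193 × 2.09 × 3233.0 = 283.32 mGal
Simple Bouguer anomaly = 400.52 − (283.32) = 117.20 mGal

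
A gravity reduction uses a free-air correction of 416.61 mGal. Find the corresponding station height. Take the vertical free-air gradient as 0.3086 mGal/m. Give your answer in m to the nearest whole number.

1350

h = 416.61 / 0.3086 = 1350.00 m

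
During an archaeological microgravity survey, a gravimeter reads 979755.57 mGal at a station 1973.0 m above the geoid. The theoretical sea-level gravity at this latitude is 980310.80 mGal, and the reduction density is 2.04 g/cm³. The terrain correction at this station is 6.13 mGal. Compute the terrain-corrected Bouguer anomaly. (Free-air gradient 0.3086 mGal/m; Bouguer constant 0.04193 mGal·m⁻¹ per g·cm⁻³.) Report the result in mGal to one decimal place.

Free-air correction = 0.3086 × 1973.0 = 608.87 mGal
Free-air anomaly = 979755.57 − 980310.80 + (608.87) = 53.64 mGal
Bouguer slab correction = 0.04193 × 2.04 × 1973.0 = 168.76 mGal
Simple Bouguer anomaly = 53.64 − (168.76) = -115.12 mGal
Complete Bouguer anomaly = -115.12 + 6.13 = -108.99 mGal

-109.0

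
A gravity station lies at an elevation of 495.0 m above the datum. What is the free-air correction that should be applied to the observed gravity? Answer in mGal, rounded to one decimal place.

152.8

Free-air correction = 0.3086 × 495.0 = 152.8 mGal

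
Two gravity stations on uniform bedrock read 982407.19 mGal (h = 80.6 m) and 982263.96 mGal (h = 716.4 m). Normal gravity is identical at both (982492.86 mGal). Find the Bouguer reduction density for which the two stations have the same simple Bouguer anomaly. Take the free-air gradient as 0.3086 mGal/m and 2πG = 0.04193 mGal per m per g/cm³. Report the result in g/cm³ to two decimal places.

Δg_obs = 982263.96 − 982407.19 = -143.23 mGal over Δh = 716.4 − 80.6 = 635.8 m
Equal Bouguer anomalies ⇒ Δg_obs + (0.3086 − 0.04193ρ)·Δh = 0
0.3086 − 0.04193ρ = −Δg_obs/Δh = 0.22528
ρ = (0.3086 − 0.22528) / 0.04193 = 1.99 g/cm³

1.99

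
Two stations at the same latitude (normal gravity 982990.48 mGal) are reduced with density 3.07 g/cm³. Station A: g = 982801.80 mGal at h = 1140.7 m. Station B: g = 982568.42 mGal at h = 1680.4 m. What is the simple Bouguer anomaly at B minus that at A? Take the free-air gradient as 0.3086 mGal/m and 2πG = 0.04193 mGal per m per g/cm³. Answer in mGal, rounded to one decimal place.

Δg_SB(A) = 982801.80 − 982990.48 + 0.3086×1140.7 − 0.04193×3.07×1140.7 = 16.50 mGal
Δg_SB(B) = 982568.42 − 982990.48 + 0.3086×1680.4 − 0.04193×3.07×1680.4 = -119.80 mGal
Difference = -119.80 − (16.50) = -136.30 mGal

-136.3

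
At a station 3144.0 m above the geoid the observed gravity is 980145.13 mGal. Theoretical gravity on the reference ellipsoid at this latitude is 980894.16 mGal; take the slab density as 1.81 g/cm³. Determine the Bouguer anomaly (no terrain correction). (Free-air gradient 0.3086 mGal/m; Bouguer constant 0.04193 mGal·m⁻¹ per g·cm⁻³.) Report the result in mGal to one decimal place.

-17.4

Free-air correction = 0.3086 × 3144.0 = 970.24 mGal
Free-air anomaly = 980145.13 − 980894.16 + (970.24) = 221.21 mGal
Bouguer slab correction = 0.04193 × 1.81 × 3144.0 = 238.61 mGal
Simple Bouguer anomaly = 221.21 − (238.61) = -17.40 mGal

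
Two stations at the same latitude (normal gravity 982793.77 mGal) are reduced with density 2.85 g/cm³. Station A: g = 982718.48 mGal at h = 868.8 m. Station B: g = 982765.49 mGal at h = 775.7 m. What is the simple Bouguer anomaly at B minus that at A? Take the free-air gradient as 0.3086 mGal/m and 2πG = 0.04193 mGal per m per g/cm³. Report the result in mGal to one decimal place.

Δg_SB(A) = 982718.48 − 982793.77 + 0.3086×868.8 − 0.04193×2.85×868.8 = 89.00 mGal
Δg_SB(B) = 982765.49 − 982793.77 + 0.3086×775.7 − 0.04193×2.85×775.7 = 118.40 mGal
Difference = 118.40 − (89.00) = 29.40 mGal

29.4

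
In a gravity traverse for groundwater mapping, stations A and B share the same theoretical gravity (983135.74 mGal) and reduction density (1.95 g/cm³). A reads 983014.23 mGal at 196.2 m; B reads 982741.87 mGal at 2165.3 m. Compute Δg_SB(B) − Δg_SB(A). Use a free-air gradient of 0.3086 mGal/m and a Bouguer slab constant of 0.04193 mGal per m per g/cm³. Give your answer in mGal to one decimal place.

174.3

Δg_SB(A) = 983014.23 − 983135.74 + 0.3086×196.2 − 0.04193×1.95×196.2 = -77.00 mGal
Δg_SB(B) = 982741.87 − 983135.74 + 0.3086×2165.3 − 0.04193×1.95×2165.3 = 97.30 mGal
Difference = 97.30 − (-77.00) = 174.30 mGal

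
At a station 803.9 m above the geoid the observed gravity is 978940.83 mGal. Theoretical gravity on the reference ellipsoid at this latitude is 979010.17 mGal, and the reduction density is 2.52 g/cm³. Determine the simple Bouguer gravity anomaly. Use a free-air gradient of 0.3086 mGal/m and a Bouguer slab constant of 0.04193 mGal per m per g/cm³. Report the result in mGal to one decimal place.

93.8

Free-air correction = 0.3086 × 803.9 = 248.08 mGal
Free-air anomaly = 978940.83 − 979010.17 + (248.08) = 178.74 mGal
Bouguer slab correction = 0.04193 × 2.52 × 803.9 = 84.94 mGal
Simple Bouguer anomaly = 178.74 − (84.94) = 93.80 mGal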